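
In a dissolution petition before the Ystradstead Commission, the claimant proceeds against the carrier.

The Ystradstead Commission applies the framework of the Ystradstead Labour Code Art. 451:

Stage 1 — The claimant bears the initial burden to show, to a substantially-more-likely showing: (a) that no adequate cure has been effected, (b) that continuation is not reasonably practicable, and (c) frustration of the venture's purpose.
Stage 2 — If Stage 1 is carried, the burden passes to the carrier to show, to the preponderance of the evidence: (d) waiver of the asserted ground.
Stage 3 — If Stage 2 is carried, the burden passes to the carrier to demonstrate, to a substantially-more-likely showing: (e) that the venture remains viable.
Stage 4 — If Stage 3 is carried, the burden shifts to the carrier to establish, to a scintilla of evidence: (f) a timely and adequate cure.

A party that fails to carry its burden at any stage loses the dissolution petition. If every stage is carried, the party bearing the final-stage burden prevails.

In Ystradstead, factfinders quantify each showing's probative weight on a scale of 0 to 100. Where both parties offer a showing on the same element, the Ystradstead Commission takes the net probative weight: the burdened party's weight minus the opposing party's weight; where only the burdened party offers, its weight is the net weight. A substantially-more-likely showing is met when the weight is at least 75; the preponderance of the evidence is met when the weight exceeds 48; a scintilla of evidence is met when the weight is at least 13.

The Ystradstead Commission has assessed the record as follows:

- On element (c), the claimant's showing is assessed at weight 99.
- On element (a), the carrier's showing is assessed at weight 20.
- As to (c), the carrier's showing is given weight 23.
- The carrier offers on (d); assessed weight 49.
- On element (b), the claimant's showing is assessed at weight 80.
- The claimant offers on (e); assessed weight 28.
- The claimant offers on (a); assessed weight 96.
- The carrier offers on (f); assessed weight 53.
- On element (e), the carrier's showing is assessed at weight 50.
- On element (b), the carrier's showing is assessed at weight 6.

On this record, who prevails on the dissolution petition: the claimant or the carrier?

carrier

Stage 1 — burden on claimant; standard: a substantially-more-likely showing (weight is at least 75).
    (a): 96 − 20 = 76 ≥ 75 [met]
    (b): 80 − 6 = 74 < 75 [not met]
    (c): 99 − 23 = 76 ≥ 75 [met]
  Not every element is met, so the claimant fails to carry Stage 1.
So the carrier prevails.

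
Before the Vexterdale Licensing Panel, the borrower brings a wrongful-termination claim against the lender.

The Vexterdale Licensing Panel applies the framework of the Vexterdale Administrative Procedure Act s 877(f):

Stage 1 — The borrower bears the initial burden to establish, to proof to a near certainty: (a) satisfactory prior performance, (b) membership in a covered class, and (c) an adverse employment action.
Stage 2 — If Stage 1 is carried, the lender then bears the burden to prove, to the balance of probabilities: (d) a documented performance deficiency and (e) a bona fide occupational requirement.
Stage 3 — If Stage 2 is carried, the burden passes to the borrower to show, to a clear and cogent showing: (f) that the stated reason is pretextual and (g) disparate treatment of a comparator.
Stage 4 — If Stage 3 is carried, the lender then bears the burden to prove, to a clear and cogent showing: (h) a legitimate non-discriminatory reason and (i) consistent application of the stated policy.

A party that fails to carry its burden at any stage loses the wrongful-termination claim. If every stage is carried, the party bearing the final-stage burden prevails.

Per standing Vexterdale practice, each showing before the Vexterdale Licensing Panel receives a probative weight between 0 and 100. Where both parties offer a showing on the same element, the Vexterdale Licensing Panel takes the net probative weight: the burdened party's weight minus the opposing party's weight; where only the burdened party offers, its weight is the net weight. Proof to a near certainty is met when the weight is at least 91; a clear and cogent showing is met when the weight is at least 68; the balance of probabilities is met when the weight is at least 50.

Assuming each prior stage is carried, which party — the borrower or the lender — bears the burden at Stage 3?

borrower

Stage 3's rule assigns the burden to the borrower (to a clear and cogent showing).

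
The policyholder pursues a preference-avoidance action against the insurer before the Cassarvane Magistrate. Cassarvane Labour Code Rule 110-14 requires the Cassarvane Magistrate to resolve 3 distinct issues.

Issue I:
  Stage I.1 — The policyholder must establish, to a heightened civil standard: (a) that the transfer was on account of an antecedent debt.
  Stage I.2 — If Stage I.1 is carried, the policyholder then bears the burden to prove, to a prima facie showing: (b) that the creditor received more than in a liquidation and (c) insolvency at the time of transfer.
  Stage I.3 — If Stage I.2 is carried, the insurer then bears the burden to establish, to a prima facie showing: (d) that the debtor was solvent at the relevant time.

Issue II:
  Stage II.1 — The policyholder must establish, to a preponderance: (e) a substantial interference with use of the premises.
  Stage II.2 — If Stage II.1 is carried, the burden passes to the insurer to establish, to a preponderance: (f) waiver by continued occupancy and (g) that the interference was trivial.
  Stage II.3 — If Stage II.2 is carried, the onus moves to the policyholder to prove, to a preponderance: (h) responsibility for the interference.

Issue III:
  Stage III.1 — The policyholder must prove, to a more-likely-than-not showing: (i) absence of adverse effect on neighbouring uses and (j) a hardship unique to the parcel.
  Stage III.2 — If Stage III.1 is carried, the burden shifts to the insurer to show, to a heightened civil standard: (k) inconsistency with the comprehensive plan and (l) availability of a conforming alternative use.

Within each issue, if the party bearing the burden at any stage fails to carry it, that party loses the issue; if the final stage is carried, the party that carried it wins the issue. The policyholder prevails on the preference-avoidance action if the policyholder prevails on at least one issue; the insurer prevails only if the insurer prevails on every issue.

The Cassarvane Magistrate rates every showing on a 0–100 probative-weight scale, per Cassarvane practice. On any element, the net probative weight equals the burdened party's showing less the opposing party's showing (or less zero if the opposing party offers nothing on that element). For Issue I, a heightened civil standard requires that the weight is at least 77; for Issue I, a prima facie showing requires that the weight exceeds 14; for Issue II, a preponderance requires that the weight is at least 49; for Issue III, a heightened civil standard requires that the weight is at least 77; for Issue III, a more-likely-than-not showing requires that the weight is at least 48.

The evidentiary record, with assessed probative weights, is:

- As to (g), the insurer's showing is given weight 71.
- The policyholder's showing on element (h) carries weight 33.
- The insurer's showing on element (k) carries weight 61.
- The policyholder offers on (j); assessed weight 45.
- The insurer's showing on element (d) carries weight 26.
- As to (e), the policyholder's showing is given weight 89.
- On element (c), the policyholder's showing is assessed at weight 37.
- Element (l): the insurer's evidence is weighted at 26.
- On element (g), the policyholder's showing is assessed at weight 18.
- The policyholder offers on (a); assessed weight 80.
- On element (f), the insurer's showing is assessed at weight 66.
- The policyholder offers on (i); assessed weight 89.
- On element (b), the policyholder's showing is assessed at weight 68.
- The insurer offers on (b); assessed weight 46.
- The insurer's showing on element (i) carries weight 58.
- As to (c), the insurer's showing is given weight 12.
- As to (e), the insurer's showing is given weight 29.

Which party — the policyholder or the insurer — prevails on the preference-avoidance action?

— Issue I —
At Stage I.1 the policyholder must meet a heightened civil standard (weight is at least 77): on (a) the weight is 80, which does reach 77, so (a) meets the standard.
  Stage I.1 is satisfied; the policyholder continues to bear the burden.
At Stage I.2 the policyholder must meet a prima facie showing (weight exceeds 14): on (b) the weight is 68 less the opposing 46 gives net 22, > 14, so (b) meets the standard; on (c) the weight is 37 less the opposing 12 gives net 25, > 14, so (c) meets the standard.
  The policyholder carries Stage I.2; the insurer now bears the burden.
At Stage I.3 the insurer must meet a prima facie showing (weight exceeds 14): on (d) the weight is 26, > 14, so (d) meets the standard.
  All elements met at the final stage.
All stages carried — the insurer prevails on this issue.
— Issue II —
Stage II.1 (policyholder, a preponderance, weight is at least 49): (e) net 89−29=60 ≥ 49 — meets.
  Stage II.1 carried; the burden shifts to the insurer.
Stage II.2 (insurer, a preponderance, weight is at least 49): (f) 66 ≥ 49 — meets; (g) net 71−18=53 ≥ 49 — meets.
  Stage II.2 is satisfied; the onus moves to the policyholder.
Stage II.3 (policyholder, a preponderance, weight is at least 49): (h) 33 < 49 — fails.
  Stage II.3 not carried; the policyholder fails its burden.
The insurer prevails on this issue.
— Issue III —
At Stage III.1 the policyholder must meet a more-likely-than-not showing (weight is at least 48): on (i) the weight is 89 less the opposing 58 gives net 31, which does not reach 48, so (i) does not meet the standard; on (j) the weight is 45, which does not reach 48, so (j) does not meet the standard.
  Stage III.1 not carried; the policyholder fails its burden.
The insurer prevails on this issue.
Per-issue: Issue I → insurer; Issue II → insurer; Issue III → insurer. The policyholder must prevail on at least one issue; overall, the insurer prevails.

insurer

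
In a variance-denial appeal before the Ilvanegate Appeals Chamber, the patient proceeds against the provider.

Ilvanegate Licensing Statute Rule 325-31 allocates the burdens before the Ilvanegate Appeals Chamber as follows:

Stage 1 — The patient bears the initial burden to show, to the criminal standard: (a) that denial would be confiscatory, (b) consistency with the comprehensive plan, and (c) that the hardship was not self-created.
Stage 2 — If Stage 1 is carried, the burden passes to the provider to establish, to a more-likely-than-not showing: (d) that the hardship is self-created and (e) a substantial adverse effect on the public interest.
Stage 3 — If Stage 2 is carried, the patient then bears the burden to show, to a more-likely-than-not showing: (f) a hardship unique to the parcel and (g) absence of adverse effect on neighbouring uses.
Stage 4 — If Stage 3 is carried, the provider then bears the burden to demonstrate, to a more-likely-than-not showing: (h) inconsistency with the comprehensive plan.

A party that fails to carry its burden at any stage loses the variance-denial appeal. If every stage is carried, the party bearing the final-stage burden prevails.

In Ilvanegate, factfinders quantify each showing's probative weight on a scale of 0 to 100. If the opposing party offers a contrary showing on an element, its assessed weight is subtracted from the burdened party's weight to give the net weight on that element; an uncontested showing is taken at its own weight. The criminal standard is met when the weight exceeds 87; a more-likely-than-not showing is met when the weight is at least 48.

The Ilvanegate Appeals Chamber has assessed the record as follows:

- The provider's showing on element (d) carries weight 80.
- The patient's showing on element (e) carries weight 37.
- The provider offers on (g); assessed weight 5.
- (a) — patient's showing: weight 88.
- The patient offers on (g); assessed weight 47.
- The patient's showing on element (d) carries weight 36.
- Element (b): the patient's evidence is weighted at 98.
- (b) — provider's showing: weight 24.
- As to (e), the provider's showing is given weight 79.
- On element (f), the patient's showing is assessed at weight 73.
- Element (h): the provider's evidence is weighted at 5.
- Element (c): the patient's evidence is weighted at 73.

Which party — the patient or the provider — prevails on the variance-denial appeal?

provider

Stage 1 — burden on patient; standard: the criminal standard (weight exceeds 87).
    (a): 88 > 87 [met]
    (b): 98 − 24 = 74 ≤ 87 [not met]
    (c): 73 ≤ 87 [not met]
  The patient does not carry Stage 1.
The analysis ends at Stage 1; the provider prevails.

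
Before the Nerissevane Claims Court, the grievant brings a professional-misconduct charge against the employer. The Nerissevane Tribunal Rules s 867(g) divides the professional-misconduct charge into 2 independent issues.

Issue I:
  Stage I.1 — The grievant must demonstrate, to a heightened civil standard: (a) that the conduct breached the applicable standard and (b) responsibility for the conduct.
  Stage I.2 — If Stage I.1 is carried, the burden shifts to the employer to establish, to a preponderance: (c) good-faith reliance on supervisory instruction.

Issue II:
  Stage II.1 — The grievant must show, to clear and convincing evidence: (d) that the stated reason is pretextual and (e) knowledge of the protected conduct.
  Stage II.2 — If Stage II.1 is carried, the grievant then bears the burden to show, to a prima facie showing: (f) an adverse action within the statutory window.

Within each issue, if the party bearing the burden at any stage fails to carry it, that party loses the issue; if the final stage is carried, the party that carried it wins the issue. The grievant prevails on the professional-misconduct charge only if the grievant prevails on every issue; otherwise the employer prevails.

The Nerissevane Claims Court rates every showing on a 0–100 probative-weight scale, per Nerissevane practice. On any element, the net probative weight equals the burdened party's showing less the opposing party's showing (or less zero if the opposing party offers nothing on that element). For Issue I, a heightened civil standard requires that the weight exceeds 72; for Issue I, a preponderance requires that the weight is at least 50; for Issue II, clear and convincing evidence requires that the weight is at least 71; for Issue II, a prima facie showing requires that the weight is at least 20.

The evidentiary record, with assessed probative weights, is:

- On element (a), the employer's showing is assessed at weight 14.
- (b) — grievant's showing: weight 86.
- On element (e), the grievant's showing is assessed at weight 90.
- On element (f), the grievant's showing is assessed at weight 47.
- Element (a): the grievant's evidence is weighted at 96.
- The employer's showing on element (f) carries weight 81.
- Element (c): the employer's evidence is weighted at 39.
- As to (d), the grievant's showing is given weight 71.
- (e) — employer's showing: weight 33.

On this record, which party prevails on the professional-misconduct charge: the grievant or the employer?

— Issue I —
At Stage I.1 the grievant must meet a heightened civil standard (weight exceeds 72): on (a) the weight is 96 less the opposing 14 gives net 82, > 72, so (a) meets the standard; on (b) the weight is 86, which does exceed 72, so (b) meets the standard.
  Stage I.1 is satisfied; the onus moves to the employer.
At Stage I.2 the employer must meet a preponderance (weight is at least 50): on (c) the weight is 39, which does not reach 50, so (c) does not meet the standard.
  Not every element is met, so the employer fails to carry Stage I.2.
So the grievant prevails on this issue.
— Issue II —
At Stage II.1 the grievant must meet clear and convincing evidence (weight is at least 71): on (d) the weight is 71, ≥ 71, so (d) meets the standard; on (e) the weight is 90 less the opposing 33 gives net 57, which does not reach 71, so (e) does not meet the standard.
  The grievant does not carry Stage II.1.
The employer prevails on this issue.
Per-issue: Issue I → grievant; Issue II → employer. The grievant must prevail on every issue; overall, the employer prevails.

employer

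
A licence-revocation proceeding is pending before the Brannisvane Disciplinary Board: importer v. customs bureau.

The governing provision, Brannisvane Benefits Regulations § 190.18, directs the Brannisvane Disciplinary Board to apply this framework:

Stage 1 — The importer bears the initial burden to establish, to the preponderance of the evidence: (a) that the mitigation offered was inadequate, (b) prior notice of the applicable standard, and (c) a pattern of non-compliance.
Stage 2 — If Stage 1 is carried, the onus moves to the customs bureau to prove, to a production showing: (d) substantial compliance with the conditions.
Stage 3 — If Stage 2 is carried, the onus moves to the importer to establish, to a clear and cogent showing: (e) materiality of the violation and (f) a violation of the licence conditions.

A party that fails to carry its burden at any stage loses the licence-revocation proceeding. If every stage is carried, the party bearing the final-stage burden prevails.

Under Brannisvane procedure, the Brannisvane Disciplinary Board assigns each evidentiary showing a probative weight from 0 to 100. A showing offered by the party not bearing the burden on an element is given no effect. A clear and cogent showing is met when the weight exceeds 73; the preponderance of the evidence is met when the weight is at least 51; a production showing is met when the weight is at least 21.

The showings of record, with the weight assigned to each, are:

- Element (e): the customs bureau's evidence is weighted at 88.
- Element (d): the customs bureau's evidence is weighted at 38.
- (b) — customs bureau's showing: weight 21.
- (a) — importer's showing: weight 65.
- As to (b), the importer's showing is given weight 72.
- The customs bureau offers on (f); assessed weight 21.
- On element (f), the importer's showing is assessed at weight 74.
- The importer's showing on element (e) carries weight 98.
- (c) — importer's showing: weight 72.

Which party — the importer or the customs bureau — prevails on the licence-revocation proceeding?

importer

Stage 1 (importer, the preponderance of the evidence, weight is at least 51): (a) 65 ≥ 51 — meets; (b) 72 (customs bureau's 21 disregarded) ≥ 51 — meets; (c) 72 ≥ 51 — meets.
  All elements met. The burden passes to the customs bureau.
Stage 2 (customs bureau, a production showing, weight is at least 21): (d) 38 ≥ 21 — meets.
  Stage 2 is satisfied; the onus moves to the importer.
Stage 3 (importer, a clear and cogent showing, weight exceeds 73): (e) 98 (customs bureau's 88 disregarded) > 73 — meets; (f) 74 (customs bureau's 21 disregarded) > 73 — meets.
  The importer carries the last stage.
With every stage satisfied, the importer prevails.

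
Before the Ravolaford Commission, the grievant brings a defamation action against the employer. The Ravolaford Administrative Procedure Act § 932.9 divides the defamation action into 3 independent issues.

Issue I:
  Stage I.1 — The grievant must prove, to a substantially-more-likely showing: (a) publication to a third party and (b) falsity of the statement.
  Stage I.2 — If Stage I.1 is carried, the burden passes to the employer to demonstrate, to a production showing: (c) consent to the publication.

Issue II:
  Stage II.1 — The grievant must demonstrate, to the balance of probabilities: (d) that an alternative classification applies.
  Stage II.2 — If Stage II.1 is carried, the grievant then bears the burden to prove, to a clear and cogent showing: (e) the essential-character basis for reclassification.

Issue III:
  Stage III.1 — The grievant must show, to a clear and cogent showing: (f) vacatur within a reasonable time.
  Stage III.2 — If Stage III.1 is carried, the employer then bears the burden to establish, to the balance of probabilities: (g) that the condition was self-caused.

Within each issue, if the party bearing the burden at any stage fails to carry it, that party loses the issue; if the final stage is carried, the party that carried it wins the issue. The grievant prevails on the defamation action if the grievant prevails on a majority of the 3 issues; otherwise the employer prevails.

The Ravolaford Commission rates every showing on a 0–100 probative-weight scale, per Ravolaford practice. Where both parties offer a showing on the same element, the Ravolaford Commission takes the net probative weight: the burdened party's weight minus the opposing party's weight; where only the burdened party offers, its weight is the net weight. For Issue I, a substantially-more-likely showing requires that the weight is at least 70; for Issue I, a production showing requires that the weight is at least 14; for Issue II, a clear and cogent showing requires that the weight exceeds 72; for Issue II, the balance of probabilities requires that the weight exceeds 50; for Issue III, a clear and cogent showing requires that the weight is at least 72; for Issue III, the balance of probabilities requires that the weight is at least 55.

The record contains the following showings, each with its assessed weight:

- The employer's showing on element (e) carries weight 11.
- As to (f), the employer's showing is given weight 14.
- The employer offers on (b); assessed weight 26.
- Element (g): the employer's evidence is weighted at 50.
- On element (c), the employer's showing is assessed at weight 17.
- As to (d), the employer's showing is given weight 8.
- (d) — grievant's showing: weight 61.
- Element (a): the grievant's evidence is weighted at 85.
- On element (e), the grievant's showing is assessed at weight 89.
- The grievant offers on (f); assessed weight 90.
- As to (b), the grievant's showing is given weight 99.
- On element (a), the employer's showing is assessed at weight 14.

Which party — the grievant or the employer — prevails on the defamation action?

grievant

— Issue I —
Stage I.1 — burden on grievant; standard: a substantially-more-likely showing (weight is at least 70).
    (a): 85 − 14 = 71 ≥ 70 [met]
    (b): 99 − 26 = 73 ≥ 70 [met]
  Stage I.1 is satisfied; the onus moves to the employer.
Stage I.2 — burden on employer; standard: a production showing (weight is at least 14).
    (c): 17 ≥ 14 [met]
  Stage I.2 carried; the final stage is satisfied.
Every stage carried; the employer prevails on this issue.
— Issue II —
Stage II.1 — burden on grievant; standard: the balance of probabilities (weight exceeds 50).
    (d): 61 − 8 = 53 > 50 [met]
  All elements met. The grievant retains the burden for Stage II.2.
Stage II.2 — burden on grievant; standard: a clear and cogent showing (weight exceeds 72).
    (e): 89 − 11 = 78 > 72 [met]
  Stage II.2 carried; the final stage is satisfied.
All stages carried — the grievant prevails on this issue.
— Issue III —
At Stage III.1 the grievant must meet a clear and cogent showing (weight is at least 72): on (f) the weight is 90 less the opposing 14 gives net 76, ≥ 72, so (f) meets the standard.
  All elements met. The burden passes to the employer.
At Stage III.2 the employer must meet the balance of probabilities (weight is at least 55): on (g) the weight is 50, < 55, so (g) does not meet the standard.
  Not every element is met, so the employer fails to carry Stage III.2.
The analysis ends at Stage III.2; the grievant prevails on this issue.
Per-issue: Issue I → employer; Issue II → grievant; Issue III → grievant. The grievant must prevail on a majority of issues; overall, the grievant prevails.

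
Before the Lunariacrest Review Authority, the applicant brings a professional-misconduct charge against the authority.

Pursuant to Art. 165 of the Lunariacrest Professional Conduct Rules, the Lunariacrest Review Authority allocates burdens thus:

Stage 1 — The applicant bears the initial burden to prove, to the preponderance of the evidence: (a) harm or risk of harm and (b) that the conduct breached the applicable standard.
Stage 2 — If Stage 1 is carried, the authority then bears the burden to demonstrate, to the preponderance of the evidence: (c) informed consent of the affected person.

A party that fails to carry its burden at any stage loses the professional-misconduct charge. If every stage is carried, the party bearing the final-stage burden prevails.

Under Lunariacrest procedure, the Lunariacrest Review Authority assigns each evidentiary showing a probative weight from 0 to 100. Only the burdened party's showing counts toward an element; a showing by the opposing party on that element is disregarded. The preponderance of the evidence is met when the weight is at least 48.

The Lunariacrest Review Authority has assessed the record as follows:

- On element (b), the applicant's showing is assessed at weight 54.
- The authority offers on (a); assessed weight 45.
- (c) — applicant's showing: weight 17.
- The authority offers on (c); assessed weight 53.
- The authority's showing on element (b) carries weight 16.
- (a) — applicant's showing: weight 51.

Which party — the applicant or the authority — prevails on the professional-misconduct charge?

authority

At Stage 1 the applicant must meet the preponderance of the evidence (weight is at least 48): on (a) the weight is 51 (the authority's 45 is given no effect), which does reach 48, so (a) meets the standard; on (b) the weight is 54 (the authority's 16 is given no effect), which does reach 48, so (b) meets the standard.
  Stage 1 is satisfied; the onus moves to the authority.
At Stage 2 the authority must meet the preponderance of the evidence (weight is at least 48): on (c) the weight is 53 (the applicant's 17 is given no effect), which does reach 48, so (c) meets the standard.
  The authority carries the last stage.
With every stage satisfied, the authority prevails.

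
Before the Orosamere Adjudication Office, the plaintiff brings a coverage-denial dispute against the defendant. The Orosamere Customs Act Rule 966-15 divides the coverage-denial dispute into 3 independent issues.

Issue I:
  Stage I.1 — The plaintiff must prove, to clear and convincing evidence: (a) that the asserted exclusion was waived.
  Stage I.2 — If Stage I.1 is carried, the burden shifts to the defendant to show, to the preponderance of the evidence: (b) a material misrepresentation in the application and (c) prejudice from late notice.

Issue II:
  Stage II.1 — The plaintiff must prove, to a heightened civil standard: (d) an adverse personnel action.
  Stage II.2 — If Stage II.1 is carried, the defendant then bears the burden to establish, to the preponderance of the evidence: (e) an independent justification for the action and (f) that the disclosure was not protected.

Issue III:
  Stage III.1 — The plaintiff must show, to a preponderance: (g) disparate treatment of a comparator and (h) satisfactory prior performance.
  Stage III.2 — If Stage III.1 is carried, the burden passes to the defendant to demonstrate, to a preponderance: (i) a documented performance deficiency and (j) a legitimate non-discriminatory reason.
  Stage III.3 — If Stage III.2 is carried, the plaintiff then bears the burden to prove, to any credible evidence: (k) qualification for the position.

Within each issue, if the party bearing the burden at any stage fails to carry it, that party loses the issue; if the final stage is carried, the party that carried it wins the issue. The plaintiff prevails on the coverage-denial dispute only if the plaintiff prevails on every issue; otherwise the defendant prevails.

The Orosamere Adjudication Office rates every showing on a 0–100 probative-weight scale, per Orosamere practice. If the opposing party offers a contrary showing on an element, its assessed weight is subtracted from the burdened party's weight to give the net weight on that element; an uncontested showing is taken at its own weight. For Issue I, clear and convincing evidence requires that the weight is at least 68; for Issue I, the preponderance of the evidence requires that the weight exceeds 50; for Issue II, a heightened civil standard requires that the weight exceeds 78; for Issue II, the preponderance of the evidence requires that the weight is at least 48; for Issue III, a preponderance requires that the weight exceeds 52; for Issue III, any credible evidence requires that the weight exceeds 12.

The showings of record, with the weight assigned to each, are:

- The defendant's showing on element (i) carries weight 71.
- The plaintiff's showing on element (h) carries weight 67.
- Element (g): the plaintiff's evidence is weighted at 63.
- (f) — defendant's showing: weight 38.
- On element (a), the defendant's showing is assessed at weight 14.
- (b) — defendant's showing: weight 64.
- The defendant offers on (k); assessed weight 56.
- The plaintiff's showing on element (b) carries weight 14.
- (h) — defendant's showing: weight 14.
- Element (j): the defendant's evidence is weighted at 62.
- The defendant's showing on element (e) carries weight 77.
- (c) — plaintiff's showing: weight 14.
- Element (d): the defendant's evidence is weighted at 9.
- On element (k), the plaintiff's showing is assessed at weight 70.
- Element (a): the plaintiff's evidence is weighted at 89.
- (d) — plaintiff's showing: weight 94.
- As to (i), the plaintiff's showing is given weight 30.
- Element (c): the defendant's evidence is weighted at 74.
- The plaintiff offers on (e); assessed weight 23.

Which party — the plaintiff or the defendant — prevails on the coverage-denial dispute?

plaintiff

— Issue I —
Stage I.1 (plaintiff, clear and convincing evidence, weight is at least 68): (a) net 89−14=75 ≥ 68 — meets.
  All elements met. The burden passes to the defendant.
Stage I.2 (defendant, the preponderance of the evidence, weight exceeds 50): (b) net 64−14=50 ≤ 50 — fails; (c) net 74−14=60 > 50 — meets.
  Stage I.2 not carried; the defendant fails its burden.
The plaintiff prevails on this issue.
— Issue II —
Stage II.1 — burden on plaintiff; standard: a heightened civil standard (weight exceeds 78).
    (d): 94 − 9 = 85 > 78 [met]
  Stage II.1 carried; the burden shifts to the defendant.
Stage II.2 — burden on defendant; standard: the preponderance of the evidence (weight is at least 48).
    (e): 77 − 23 = 54 ≥ 48 [met]
    (f): 38 < 48 [not met]
  Stage II.2 not carried; the defendant fails its burden.
The plaintiff prevails on this issue.
— Issue III —
Stage III.1 (plaintiff, a preponderance, weight exceeds 52): (g) 63 > 52 — meets; (h) net 67−14=53 > 52 — meets.
  All elements met. The burden passes to the defendant.
Stage III.2 (defendant, a preponderance, weight exceeds 52): (i) net 71−30=41 ≤ 52 — fails; (j) 62 > 52 — meets.
  The defendant does not carry Stage III.2.
The plaintiff prevails on this issue.
Per-issue: Issue I → plaintiff; Issue II → plaintiff; Issue III → plaintiff. The plaintiff must prevail on every issue; overall, the plaintiff prevails.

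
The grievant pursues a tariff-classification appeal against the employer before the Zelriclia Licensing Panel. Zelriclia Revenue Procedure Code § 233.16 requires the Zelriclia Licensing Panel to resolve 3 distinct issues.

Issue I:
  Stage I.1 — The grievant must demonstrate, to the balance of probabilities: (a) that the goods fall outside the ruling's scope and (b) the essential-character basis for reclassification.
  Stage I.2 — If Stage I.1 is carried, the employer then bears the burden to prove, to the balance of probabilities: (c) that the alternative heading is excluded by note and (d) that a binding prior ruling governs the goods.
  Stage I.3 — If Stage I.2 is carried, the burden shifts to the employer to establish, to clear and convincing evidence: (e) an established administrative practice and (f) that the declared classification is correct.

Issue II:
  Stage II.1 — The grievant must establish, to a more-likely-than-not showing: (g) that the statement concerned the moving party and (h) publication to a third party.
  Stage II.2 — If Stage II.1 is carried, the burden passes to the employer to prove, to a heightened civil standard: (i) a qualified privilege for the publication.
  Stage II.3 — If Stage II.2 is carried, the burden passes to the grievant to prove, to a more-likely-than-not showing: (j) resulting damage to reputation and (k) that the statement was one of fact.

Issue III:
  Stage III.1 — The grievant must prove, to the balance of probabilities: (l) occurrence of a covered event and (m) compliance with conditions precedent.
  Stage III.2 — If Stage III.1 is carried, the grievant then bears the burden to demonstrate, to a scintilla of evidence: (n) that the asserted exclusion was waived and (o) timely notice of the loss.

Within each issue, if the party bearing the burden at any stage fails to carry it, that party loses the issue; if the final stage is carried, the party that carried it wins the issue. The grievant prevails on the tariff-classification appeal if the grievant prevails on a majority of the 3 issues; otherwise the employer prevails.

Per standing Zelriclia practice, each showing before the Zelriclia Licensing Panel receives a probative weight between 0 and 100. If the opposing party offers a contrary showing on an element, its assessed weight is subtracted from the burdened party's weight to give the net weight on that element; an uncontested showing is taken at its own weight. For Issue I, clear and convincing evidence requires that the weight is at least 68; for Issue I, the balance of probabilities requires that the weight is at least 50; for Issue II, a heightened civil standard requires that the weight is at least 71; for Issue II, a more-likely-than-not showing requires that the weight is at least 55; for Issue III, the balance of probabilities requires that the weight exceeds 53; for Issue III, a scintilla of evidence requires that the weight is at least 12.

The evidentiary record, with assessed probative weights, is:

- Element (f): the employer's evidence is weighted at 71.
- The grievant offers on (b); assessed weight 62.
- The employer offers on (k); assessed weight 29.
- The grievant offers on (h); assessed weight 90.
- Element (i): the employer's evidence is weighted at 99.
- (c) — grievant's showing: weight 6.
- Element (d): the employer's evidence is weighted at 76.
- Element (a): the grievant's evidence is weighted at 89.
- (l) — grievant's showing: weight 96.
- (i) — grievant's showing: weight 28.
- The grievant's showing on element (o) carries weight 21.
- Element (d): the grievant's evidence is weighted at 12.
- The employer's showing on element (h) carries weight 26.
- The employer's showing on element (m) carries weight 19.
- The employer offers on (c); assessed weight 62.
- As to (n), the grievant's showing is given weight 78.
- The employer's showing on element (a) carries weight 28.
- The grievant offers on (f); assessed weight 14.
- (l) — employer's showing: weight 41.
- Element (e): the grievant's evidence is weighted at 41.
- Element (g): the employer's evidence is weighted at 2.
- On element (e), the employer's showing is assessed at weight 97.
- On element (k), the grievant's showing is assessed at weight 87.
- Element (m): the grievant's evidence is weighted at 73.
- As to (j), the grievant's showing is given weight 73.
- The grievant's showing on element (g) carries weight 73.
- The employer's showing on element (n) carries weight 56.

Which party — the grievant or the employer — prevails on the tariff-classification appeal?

— Issue I —
Stage I.1 — burden on grievant; standard: the balance of probabilities (weight is at least 50).
    (a): 89 − 28 = 61 ≥ 50 [met]
    (b): 62 ≥ 50 [met]
  The grievant carries Stage I.1; the employer now bears the burden.
Stage I.2 — burden on employer; standard: the balance of probabilities (weight is at least 50).
    (c): 62 − 6 = 56 ≥ 50 [met]
    (d): 76 − 12 = 64 ≥ 50 [met]
  Stage I.2 carried; the burden remains with the employer.
Stage I.3 — burden on employer; standard: clear and convincing evidence (weight is at least 68).
    (e): 97 − 41 = 56 < 68 [not met]
    (f): 71 − 14 = 57 < 68 [not met]
  The employer does not carry Stage I.3.
The analysis ends at Stage I.3; the grievant prevails on this issue.
— Issue II —
Stage II.1 (grievant, a more-likely-than-not showing, weight is at least 55): (g) net 73−2=71 ≥ 55 — meets; (h) net 90−26=64 ≥ 55 — meets.
  The grievant carries Stage II.1; the employer now bears the burden.
Stage II.2 (employer, a heightened civil standard, weight is at least 71): (i) net 99−28=71 ≥ 71 — meets.
  All elements met. The burden passes to the grievant.
Stage II.3 (grievant, a more-likely-than-not showing, weight is at least 55): (j) 73 ≥ 55 — meets; (k) net 87−29=58 ≥ 55 — meets.
  Stage II.3 carried; the final stage is satisfied.
With every stage satisfied, the grievant prevails on this issue.
— Issue III —
Stage III.1 (grievant, the balance of probabilities, weight exceeds 53): (l) net 96−41=55 > 53 — meets; (m) net 73−19=54 > 53 — meets.
  Stage III.1 is satisfied; the grievant continues to bear the burden.
Stage III.2 (grievant, a scintilla of evidence, weight is at least 12): (n) net 78−56=22 ≥ 12 — meets; (o) 21 ≥ 12 — meets.
  The grievant carries the last stage.
Every stage carried; the grievant prevails on this issue.
Per-issue: Issue I → grievant; Issue II → grievant; Issue III → grievant. The grievant must prevail on a majority of issues; overall, the grievant prevails.

grievant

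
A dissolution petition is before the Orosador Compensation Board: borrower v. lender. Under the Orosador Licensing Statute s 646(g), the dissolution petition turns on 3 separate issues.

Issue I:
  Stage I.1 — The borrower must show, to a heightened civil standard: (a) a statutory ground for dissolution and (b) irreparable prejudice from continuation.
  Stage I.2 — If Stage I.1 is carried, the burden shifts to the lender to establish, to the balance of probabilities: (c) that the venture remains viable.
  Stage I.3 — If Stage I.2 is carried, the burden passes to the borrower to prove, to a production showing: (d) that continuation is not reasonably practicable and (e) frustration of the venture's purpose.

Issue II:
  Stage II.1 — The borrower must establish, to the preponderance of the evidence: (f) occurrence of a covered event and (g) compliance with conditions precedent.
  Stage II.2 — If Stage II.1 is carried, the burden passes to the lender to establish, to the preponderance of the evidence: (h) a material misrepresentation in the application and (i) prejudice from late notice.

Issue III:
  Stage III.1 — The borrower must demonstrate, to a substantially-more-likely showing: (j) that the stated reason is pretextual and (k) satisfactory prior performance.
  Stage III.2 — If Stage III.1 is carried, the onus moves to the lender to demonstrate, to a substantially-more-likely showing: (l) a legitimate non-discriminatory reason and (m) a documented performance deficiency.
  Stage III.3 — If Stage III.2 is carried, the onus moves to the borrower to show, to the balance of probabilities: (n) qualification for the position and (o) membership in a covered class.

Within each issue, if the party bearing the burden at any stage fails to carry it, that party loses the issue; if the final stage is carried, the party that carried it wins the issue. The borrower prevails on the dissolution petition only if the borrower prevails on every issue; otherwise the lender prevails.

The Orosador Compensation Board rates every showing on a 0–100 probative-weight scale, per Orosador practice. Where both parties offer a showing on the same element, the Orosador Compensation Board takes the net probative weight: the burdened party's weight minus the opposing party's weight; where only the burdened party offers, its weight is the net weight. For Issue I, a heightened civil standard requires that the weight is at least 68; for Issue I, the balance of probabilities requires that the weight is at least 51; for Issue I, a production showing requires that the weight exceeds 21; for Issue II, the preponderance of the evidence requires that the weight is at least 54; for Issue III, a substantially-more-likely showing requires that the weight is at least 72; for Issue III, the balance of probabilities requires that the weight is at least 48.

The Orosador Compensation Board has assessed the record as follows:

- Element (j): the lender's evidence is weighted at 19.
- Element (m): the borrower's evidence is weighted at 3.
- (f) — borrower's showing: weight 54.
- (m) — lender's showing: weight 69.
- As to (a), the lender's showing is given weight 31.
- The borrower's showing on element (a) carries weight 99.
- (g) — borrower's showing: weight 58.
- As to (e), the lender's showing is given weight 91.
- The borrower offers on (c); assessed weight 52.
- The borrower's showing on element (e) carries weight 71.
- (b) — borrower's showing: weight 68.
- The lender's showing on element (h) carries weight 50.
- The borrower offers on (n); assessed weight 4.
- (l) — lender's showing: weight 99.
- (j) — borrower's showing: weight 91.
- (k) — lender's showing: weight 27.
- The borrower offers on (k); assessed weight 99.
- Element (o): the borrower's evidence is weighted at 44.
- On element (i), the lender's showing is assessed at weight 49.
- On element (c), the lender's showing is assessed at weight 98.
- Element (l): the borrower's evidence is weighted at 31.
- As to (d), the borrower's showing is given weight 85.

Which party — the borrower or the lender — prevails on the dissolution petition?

borrower

— Issue I —
Stage I.1 — burden on borrower; standard: a heightened civil standard (weight is at least 68).
    (a): 99 − 31 = 68 ≥ 68 [met]
    (b): 68 ≥ 68 [met]
  All elements met. The burden passes to the lender.
Stage I.2 — burden on lender; standard: the balance of probabilities (weight is at least 51).
    (c): 98 − 52 = 46 < 51 [not met]
  The lender does not carry Stage I.2.
The borrower prevails on this issue.
— Issue II —
Stage II.1 — burden on borrower; standard: the preponderance of the evidence (weight is at least 54).
    (f): 54 ≥ 54 [met]
    (g): 58 ≥ 54 [met]
  All elements met. The burden passes to the lender.
Stage II.2 — burden on lender; standard: the preponderance of the evidence (weight is at least 54).
    (h): 50 < 54 [not met]
    (i): 49 < 54 [not met]
  Stage II.2 not carried; the lender fails its burden.
So the borrower prevails on this issue.
— Issue III —
Stage III.1 — burden on borrower; standard: a substantially-more-likely showing (weight is at least 72).
    (j): 91 − 19 = 72 ≥ 72 [met]
    (k): 99 − 27 = 72 ≥ 72 [met]
  The borrower carries Stage III.1; the lender now bears the burden.
Stage III.2 — burden on lender; standard: a substantially-more-likely showing (weight is at least 72).
    (l): 99 − 31 = 68 < 72 [not met]
    (m): 69 − 3 = 66 < 72 [not met]
  The lender does not carry Stage III.2.
The borrower prevails on this issue.
Per-issue: Issue I → borrower; Issue II → borrower; Issue III → borrower. The borrower must prevail on every issue; overall, the borrower prevails.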